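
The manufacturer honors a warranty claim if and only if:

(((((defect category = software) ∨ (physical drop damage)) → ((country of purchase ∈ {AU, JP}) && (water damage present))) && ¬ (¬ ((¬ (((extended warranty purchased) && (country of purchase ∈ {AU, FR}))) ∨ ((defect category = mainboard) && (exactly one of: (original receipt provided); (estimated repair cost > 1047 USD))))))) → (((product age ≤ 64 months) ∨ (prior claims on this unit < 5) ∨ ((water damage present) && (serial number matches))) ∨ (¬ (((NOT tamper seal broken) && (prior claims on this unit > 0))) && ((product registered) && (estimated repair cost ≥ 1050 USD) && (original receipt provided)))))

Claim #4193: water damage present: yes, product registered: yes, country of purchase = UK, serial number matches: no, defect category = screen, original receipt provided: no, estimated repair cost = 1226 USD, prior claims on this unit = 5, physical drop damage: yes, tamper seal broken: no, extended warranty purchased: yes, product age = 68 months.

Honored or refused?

Honored

Atomic conditions:
  defect category = software: screen == software is false
  physical drop damage: yes → true
  country of purchase ∈ {AU, JP}: UK is not in the set → false
  water damage present: yes → true
  extended warranty purchased: yes → true
  country of purchase ∈ {AU, FR}: UK is not in the set → false
  defect category = mainboard: screen == mainboard is false
  original receipt provided: no → false
  estimated repair cost > 1047 USD: 1226 > 1047 is true
  product age ≤ 64 months: 68 ≤ 64 is false
  prior claims on this unit < 5: 5 < 5 is false
  serial number matches: no → false
  NOT tamper seal broken: no → true
  prior claims on this unit > 0: 5 > 0 is true
  product registered: yes → true
  estimated repair cost ≥ 1050 USD: 1226 ≥ 1050 is true
Combine:
[1.1.1] false OR true = true
[1.1.2] false AND true = false
[1.1] true → false = false
[1.2.1.1.1.1] true AND false = false
[1.2.1.1.1] NOT false = true
[1.2.1.1.2.2] exactly-one(false, true) = true
[1.2.1.1.2] false AND true = false
[1.2.1.1] true OR false = true
[1.2.1] NOT true = false
[1.2] NOT false = true
[1] false AND true = false
[2.1.3] true AND false = false
[2.1] false OR false OR false = false
[2.2.1.1] true AND true = true
[2.2.1] NOT true = false
[2.2.2] true AND true AND false = false
[2.2] false AND false = false
[2] false OR false = false
[root] false → false (antecedent false ⇒ implication holds) = true
Overall: true → honored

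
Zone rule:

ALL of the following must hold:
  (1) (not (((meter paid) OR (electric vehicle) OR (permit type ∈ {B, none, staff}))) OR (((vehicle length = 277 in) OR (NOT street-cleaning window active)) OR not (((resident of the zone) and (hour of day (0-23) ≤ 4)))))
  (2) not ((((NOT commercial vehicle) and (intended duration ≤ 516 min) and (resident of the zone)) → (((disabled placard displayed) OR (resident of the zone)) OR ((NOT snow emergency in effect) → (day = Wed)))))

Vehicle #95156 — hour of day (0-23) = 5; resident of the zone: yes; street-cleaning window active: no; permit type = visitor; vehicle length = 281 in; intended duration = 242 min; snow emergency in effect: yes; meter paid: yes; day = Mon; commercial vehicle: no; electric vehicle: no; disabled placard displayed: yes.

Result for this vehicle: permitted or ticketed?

Atomic conditions:
  meter paid: yes → true
  electric vehicle: no → false
  permit type ∈ {B, none, staff}: visitor is not in the set → false
  vehicle length = 277 in: 281 == 277 is false
  NOT street-cleaning window active: no → true
  resident of the zone: yes → true
  hour of day (0-23) ≤ 4: 5 ≤ 4 is false
  NOT commercial vehicle: no → true
  intended duration ≤ 516 min: 242 ≤ 516 is true
  disabled placard displayed: yes → true
  NOT snow emergency in effect: yes → false
  day = Wed: Mon == Wed is false
Combine:
[1.1.1] true OR false OR false = true
[1.1] NOT true = false
[1.2.1] false OR true = true
[1.2.2.1] true AND false = false
[1.2.2] NOT false = true
[1.2] true OR true = true
[1] false OR true = true
[2.1.1] true AND true AND true = true
[2.1.2.1] true OR true = true
[2.1.2.2] false → false (antecedent false ⇒ implication holds) = true
[2.1.2] true OR true = true
[2.1] true → true = true
[2] NOT true = false
[root] true AND false = false
Overall: false → ticketed

Ticketed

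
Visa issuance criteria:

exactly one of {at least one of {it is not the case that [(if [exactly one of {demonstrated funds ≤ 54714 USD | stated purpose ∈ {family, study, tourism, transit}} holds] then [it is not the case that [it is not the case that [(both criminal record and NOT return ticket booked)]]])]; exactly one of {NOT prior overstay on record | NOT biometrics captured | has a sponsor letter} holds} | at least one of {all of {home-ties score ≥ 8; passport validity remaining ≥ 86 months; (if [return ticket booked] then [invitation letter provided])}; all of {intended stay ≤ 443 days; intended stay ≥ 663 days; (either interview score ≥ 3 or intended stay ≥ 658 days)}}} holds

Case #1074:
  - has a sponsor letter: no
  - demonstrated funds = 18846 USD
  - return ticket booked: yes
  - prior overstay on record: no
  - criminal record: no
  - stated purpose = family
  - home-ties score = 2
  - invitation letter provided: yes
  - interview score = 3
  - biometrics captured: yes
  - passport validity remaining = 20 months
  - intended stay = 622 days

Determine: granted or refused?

Atomic conditions:
  demonstrated funds ≤ 54714 USD: 18846 ≤ 54714 is true
  stated purpose ∈ {family, study, tourism, transit}: family is in the set → true
  criminal record: no → false
  NOT return ticket booked: yes → false
  NOT prior overstay on record: no → true
  NOT biometrics captured: yes → false
  has a sponsor letter: no → false
  home-ties score ≥ 8: 2 ≥ 8 is false
  passport validity remaining ≥ 86 months: 20 ≥ 86 is false
  return ticket booked: yes → true
  invitation letter provided: yes → true
  intended stay ≤ 443 days: 622 ≤ 443 is false
  intended stay ≥ 663 days: 622 ≥ 663 is false
  interview score ≥ 3: 3 ≥ 3 is true
  intended stay ≥ 658 days: 622 ≥ 658 is false
Combine:
[1.1.1.1] exactly-one(true, true) = false
[1.1.1.2.1.1] false AND false = false
[1.1.1.2.1] NOT false = true
[1.1.1.2] NOT true = false
[1.1.1] false → false (antecedent false ⇒ implication holds) = true
[1.1] NOT true = false
[1.2] exactly-one(true, false, false) = true
[1] false OR true = true
[2.1.3] true → true = true
[2.1] false AND false AND true = false
[2.2.3] true OR false = true
[2.2] false AND false AND true = false
[2] false OR false = false
[root] exactly-one(true, false) = true
Overall: true → granted

Granted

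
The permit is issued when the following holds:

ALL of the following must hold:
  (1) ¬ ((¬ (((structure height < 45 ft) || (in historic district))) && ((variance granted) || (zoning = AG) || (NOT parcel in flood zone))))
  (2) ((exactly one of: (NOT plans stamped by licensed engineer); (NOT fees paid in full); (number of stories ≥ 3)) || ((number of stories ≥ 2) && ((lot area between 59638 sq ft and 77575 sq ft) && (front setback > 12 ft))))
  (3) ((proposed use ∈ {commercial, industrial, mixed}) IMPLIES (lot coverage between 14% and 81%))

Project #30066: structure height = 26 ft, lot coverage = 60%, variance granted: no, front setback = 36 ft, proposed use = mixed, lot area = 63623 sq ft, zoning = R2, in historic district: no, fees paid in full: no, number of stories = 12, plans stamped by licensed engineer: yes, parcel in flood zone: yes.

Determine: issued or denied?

Atomic conditions:
  structure height < 45 ft: 26 < 45 is true
  in historic district: no → false
  variance granted: no → false
  zoning = AG: R2 == AG is false
  NOT parcel in flood zone: yes → false
  NOT plans stamped by licensed engineer: yes → false
  NOT fees paid in full: no → true
  number of stories ≥ 3: 12 ≥ 3 is true
  number of stories ≥ 2: 12 ≥ 2 is true
  lot area between 59638 sq ft and 77575 sq ft: 63623 in [59638, 77575] is true
  front setback > 12 ft: 36 > 12 is true
  proposed use ∈ {commercial, industrial, mixed}: mixed is in the set → true
  lot coverage between 14% and 81%: 60 in [14, 81] is true
Combine:
[1.1.1.1] true OR false = true
[1.1.1] NOT true = false
[1.1.2] false OR false OR false = false
[1.1] false AND false = false
[1] NOT false = true
[2.1] exactly-one(false, true, true) = false
[2.2.2] true AND true = true
[2.2] true AND true = true
[2] false OR true = true
[3] true → true = true
[root] true AND true AND true = true
Overall: true → issued

Issued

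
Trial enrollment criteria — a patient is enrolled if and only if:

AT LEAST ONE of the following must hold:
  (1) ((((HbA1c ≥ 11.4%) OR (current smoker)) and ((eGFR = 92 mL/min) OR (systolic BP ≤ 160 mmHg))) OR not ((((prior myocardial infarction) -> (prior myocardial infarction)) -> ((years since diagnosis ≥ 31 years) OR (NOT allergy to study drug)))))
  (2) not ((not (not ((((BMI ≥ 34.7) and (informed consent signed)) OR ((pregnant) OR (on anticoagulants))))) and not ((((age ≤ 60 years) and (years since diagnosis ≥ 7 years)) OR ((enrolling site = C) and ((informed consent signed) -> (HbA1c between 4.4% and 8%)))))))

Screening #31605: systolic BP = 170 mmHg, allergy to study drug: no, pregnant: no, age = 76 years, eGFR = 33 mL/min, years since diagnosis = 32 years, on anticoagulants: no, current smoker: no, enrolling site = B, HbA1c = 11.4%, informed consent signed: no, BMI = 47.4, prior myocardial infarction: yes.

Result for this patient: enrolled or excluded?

Atomic conditions:
  HbA1c ≥ 11.4%: 11.4 ≥ 11.4 is true
  current smoker: no → false
  eGFR = 92 mL/min: 33 == 92 is false
  systolic BP ≤ 160 mmHg: 170 ≤ 160 is false
  prior myocardial infarction: yes → true
  years since diagnosis ≥ 31 years: 32 ≥ 31 is true
  NOT allergy to study drug: no → true
  BMI ≥ 34.7: 47.4 ≥ 34.7 is true
  informed consent signed: no → false
  pregnant: no → false
  on anticoagulants: no → false
  age ≤ 60 years: 76 ≤ 60 is false
  years since diagnosis ≥ 7 years: 32 ≥ 7 is true
  enrolling site = C: B == C is false
  HbA1c between 4.4% and 8%: 11.4 in [4.4, 8] is false
Combine:
[1.1.1] true OR false = true
[1.1.2] false OR false = false
[1.1] true AND false = false
[1.2.1.1] true → true = true
[1.2.1.2] true OR true = true
[1.2.1] true → true = true
[1.2] NOT true = false
[1] false OR false = false
[2.1.1.1.1.1] true AND false = false
[2.1.1.1.1.2] false OR false = false
[2.1.1.1.1] false OR false = false
[2.1.1.1] NOT false = true
[2.1.1] NOT true = false
[2.1.2.1.1] false AND true = false
[2.1.2.1.2.2] false → false (antecedent false ⇒ implication holds) = true
[2.1.2.1.2] false AND true = false
[2.1.2.1] false OR false = false
[2.1.2] NOT false = true
[2.1] false AND true = false
[2] NOT false = true
[root] false OR true = true
Overall: true → enrolled

Enrolled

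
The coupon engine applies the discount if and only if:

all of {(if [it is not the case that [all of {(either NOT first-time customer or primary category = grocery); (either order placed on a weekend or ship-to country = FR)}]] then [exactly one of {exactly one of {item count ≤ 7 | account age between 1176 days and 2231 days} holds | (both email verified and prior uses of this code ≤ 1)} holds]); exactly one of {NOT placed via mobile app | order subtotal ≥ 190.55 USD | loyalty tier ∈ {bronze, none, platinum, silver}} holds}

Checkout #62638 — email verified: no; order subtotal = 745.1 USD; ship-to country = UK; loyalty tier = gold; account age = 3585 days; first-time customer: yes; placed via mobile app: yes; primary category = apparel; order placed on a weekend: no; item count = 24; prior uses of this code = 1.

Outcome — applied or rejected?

Rejected

Atomic conditions:
  NOT first-time customer: yes → false
  primary category = grocery: apparel == grocery is false
  order placed on a weekend: no → false
  ship-to country = FR: UK == FR is false
  item count ≤ 7: 24 ≤ 7 is false
  account age between 1176 days and 2231 days: 3585 in [1176, 2231] is false
  email verified: no → false
  prior uses of this code ≤ 1: 1 ≤ 1 is true
  NOT placed via mobile app: yes → false
  order subtotal ≥ 190.55 USD: 745.1 ≥ 190.55 is true
  loyalty tier ∈ {bronze, none, platinum, silver}: gold is not in the set → false
Combine:
[1.1.1.1] false OR false = false
[1.1.1.2] false OR false = false
[1.1.1] false AND false = false
[1.1] NOT false = true
[1.2.1] exactly-one(false, false) = false
[1.2.2] false AND true = false
[1.2] exactly-one(false, false) = false
[1] true → false = false
[2] exactly-one(false, true, false) = true
[root] false AND true = false
Overall: false → rejected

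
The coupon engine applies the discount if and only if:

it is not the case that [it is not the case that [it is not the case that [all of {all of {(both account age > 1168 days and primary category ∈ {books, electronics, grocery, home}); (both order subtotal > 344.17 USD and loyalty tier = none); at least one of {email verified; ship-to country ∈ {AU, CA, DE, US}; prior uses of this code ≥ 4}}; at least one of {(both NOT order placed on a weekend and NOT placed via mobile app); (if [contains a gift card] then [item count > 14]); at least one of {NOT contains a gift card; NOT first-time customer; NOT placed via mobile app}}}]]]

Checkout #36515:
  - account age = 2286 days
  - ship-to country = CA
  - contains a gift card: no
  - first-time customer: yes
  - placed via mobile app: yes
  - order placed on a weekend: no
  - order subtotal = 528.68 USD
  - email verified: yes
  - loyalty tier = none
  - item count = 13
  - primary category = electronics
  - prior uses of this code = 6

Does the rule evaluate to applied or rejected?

Atomic conditions:
  account age > 1168 days: 2286 > 1168 is true
  primary category ∈ {books, electronics, grocery, home}: electronics is in the set → true
  order subtotal > 344.17 USD: 528.68 > 344.17 is true
  loyalty tier = none: none == none is true
  email verified: yes → true
  ship-to country ∈ {AU, CA, DE, US}: CA is in the set → true
  prior uses of this code ≥ 4: 6 ≥ 4 is true
  NOT order placed on a weekend: no → true
  NOT placed via mobile app: yes → false
  contains a gift card: no → false
  item count > 14: 13 > 14 is false
  NOT contains a gift card: no → true
  NOT first-time customer: yes → false
Combine:
[1.1.1.1.1] true AND true = true
[1.1.1.1.2] true AND true = true
[1.1.1.1.3] true OR true OR true = true
[1.1.1.1] true AND true AND true = true
[1.1.1.2.1] true AND false = false
[1.1.1.2.2] false → false (antecedent false ⇒ implication holds) = true
[1.1.1.2.3] true OR false OR false = true
[1.1.1.2] false OR true OR true = true
[1.1.1] true AND true = true
[1.1] NOT true = false
[1] NOT false = true
[root] NOT true = false
Overall: false → rejected

Rejected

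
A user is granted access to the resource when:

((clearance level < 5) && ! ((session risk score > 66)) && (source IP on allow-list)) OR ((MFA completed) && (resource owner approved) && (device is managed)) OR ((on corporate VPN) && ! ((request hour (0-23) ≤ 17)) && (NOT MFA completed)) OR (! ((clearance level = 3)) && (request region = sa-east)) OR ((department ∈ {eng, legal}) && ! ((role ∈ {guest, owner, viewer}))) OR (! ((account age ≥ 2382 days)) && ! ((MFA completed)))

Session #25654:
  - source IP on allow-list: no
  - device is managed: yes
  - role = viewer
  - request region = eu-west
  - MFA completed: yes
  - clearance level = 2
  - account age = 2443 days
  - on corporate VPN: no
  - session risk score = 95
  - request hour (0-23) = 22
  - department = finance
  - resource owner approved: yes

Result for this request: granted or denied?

Atomic conditions:
  clearance level < 5: 2 < 5 is true
  session risk score > 66: 95 > 66 is true
  source IP on allow-list: no → false
  MFA completed: yes → true
  resource owner approved: yes → true
  device is managed: yes → true
  on corporate VPN: no → false
  request hour (0-23) ≤ 17: 22 ≤ 17 is false
  NOT MFA completed: yes → false
  clearance level = 3: 2 == 3 is false
  request region = sa-east: eu-west == sa-east is false
  department ∈ {eng, legal}: finance is not in the set → false
  role ∈ {guest, owner, viewer}: viewer is in the set → true
  account age ≥ 2382 days: 2443 ≥ 2382 is true
Combine:
[1.2] NOT true = false
[1] true AND false AND false = false
[2] true AND true AND true = true
[3.2] NOT false = true
[3] false AND true AND false = false
[4.1] NOT false = true
[4] true AND false = false
[5.2] NOT true = false
[5] false AND false = false
[6.1] NOT true = false
[6.2] NOT true = false
[6] false AND false = false
[root] false OR true OR false OR false OR false OR false = true
Overall: true → granted

Granted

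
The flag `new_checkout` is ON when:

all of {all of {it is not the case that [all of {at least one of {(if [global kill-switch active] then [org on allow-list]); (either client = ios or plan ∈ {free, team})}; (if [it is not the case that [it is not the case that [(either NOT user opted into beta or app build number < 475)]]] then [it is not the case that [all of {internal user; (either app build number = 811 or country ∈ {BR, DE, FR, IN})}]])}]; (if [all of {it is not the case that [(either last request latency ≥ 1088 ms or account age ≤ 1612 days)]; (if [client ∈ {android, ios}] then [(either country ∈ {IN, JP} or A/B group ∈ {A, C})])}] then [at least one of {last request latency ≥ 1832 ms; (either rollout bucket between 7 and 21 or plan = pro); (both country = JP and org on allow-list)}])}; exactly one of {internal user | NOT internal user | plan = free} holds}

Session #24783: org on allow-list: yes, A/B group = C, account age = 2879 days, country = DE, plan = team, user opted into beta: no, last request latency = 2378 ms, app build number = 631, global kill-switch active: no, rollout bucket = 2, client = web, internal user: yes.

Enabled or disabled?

Atomic conditions:
  global kill-switch active: no → false
  org on allow-list: yes → true
  client = ios: web == ios is false
  plan ∈ {free, team}: team is in the set → true
  NOT user opted into beta: no → true
  app build number < 475: 631 < 475 is false
  internal user: yes → true
  app build number = 811: 631 == 811 is false
  country ∈ {BR, DE, FR, IN}: DE is in the set → true
  last request latency ≥ 1088 ms: 2378 ≥ 1088 is true
  account age ≤ 1612 days: 2879 ≤ 1612 is false
  client ∈ {android, ios}: web is not in the set → false
  country ∈ {IN, JP}: DE is not in the set → false
  A/B group ∈ {A, C}: C is in the set → true
  last request latency ≥ 1832 ms: 2378 ≥ 1832 is true
  rollout bucket between 7 and 21: 2 in [7, 21] is false
  plan = pro: team == pro is false
  country = JP: DE == JP is false
  NOT internal user: yes → false
  plan = free: team == free is false
Combine:
[1.1.1.1.1] false → true (antecedent false ⇒ implication holds) = true
[1.1.1.1.2] false OR true = true
[1.1.1.1] true OR true = true
[1.1.1.2.1.1.1] true OR false = true
[1.1.1.2.1.1] NOT true = false
[1.1.1.2.1] NOT false = true
[1.1.1.2.2.1.2] false OR true = true
[1.1.1.2.2.1] true AND true = true
[1.1.1.2.2] NOT true = false
[1.1.1.2] true → false = false
[1.1.1] true AND false = false
[1.1] NOT false = true
[1.2.1.1.1] true OR false = true
[1.2.1.1] NOT true = false
[1.2.1.2.2] false OR true = true
[1.2.1.2] false → true (antecedent false ⇒ implication holds) = true
[1.2.1] false AND true = false
[1.2.2.2] false OR false = false
[1.2.2.3] false AND true = false
[1.2.2] true OR false OR false = true
[1.2] false → true (antecedent false ⇒ implication holds) = true
[1] true AND true = true
[2] exactly-one(true, false, false) = true
[root] true AND true = true
Overall: true → enabled

Enabled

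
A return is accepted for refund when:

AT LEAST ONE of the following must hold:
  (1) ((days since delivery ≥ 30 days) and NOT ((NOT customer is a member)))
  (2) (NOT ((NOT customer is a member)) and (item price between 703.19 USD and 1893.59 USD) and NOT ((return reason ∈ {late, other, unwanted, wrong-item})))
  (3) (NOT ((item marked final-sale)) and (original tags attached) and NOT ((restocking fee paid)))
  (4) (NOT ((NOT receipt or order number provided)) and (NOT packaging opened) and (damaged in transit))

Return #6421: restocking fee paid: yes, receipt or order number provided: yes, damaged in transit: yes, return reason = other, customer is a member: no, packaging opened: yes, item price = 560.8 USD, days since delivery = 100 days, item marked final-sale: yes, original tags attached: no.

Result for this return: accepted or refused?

Atomic conditions:
  days since delivery ≥ 30 days: 100 ≥ 30 is true
  NOT customer is a member: no → true
  item price between 703.19 USD and 1893.59 USD: 560.8 in [703.19, 1893.59] is false
  return reason ∈ {late, other, unwanted, wrong-item}: other is in the set → true
  item marked final-sale: yes → true
  original tags attached: no → false
  restocking fee paid: yes → true
  NOT receipt or order number provided: yes → false
  NOT packaging opened: yes → false
  damaged in transit: yes → true
Combine:
[1.2] NOT true = false
[1] true AND false = false
[2.1] NOT true = false
[2.3] NOT true = false
[2] false AND false AND false = false
[3.1] NOT true = false
[3.3] NOT true = false
[3] false AND false AND false = false
[4.1] NOT false = true
[4] true AND false AND true = false
[root] false OR false OR false OR false = false
Overall: false → refused

Refused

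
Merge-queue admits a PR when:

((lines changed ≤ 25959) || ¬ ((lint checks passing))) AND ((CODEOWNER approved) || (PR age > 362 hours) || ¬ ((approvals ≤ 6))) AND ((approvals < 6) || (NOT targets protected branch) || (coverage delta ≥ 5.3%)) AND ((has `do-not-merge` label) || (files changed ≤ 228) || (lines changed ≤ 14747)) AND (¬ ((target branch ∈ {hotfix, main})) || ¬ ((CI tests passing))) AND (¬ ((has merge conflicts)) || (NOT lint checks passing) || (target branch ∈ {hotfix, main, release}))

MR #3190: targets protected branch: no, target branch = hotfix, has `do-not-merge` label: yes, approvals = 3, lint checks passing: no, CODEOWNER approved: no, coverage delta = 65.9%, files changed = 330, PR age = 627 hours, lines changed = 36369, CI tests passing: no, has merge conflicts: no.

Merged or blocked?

Atomic conditions:
  lines changed ≤ 25959: 36369 ≤ 25959 is false
  lint checks passing: no → false
  CODEOWNER approved: no → false
  PR age > 362 hours: 627 > 362 is true
  approvals ≤ 6: 3 ≤ 6 is true
  approvals < 6: 3 < 6 is true
  NOT targets protected branch: no → true
  coverage delta ≥ 5.3%: 65.9 ≥ 5.3 is true
  has `do-not-merge` label: yes → true
  files changed ≤ 228: 330 ≤ 228 is false
  lines changed ≤ 14747: 36369 ≤ 14747 is false
  target branch ∈ {hotfix, main}: hotfix is in the set → true
  CI tests passing: no → false
  has merge conflicts: no → false
  NOT lint checks passing: no → true
  target branch ∈ {hotfix, main, release}: hotfix is in the set → true
Combine:
[1.2] NOT false = true
[1] false OR true = true
[2.3] NOT true = false
[2] false OR true OR false = true
[3] true OR true OR true = true
[4] true OR false OR false = true
[5.1] NOT true = false
[5.2] NOT false = true
[5] false OR true = true
[6.1] NOT false = true
[6] true OR true OR true = true
[root] true AND true AND true AND true AND true AND true = true
Overall: true → merged

Merged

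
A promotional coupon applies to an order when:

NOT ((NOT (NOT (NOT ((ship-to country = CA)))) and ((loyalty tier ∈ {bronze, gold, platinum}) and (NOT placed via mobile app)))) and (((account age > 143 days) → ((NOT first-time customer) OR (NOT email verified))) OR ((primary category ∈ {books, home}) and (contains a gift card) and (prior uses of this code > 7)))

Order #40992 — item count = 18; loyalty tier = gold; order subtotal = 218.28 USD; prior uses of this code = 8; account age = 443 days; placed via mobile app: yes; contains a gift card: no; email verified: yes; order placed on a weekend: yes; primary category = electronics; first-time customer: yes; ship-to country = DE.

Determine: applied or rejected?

Atomic conditions:
  ship-to country = CA: DE == CA is false
  loyalty tier ∈ {bronze, gold, platinum}: gold is in the set → true
  NOT placed via mobile app: yes → false
  account age > 143 days: 443 > 143 is true
  NOT first-time customer: yes → false
  NOT email verified: yes → false
  primary category ∈ {books, home}: electronics is not in the set → false
  contains a gift card: no → false
  prior uses of this code > 7: 8 > 7 is true
Combine:
[1.1.1.1.1] NOT false = true
[1.1.1.1] NOT true = false
[1.1.1] NOT false = true
[1.1.2] true AND false = false
[1.1] true AND false = false
[1] NOT false = true
[2.1.2] false OR false = false
[2.1] true → false = false
[2.2] false AND false AND true = false
[2] false OR false = false
[root] true AND false = false
Overall: false → rejected

Rejected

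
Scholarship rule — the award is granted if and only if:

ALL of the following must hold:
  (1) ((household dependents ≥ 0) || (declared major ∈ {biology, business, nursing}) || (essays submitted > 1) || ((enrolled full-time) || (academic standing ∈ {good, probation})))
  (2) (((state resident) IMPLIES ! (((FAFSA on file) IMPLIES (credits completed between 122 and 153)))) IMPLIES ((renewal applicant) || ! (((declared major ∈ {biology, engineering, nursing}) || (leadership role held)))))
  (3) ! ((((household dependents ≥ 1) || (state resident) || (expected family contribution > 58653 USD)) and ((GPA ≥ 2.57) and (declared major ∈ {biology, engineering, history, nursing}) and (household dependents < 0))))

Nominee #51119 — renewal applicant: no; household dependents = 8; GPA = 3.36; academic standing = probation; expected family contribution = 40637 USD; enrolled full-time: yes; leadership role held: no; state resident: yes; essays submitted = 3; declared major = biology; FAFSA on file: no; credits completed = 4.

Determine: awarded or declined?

Awarded

Atomic conditions:
  household dependents ≥ 0: 8 ≥ 0 is true
  declared major ∈ {biology, business, nursing}: biology is in the set → true
  essays submitted > 1: 3 > 1 is true
  enrolled full-time: yes → true
  academic standing ∈ {good, probation}: probation is in the set → true
  state resident: yes → true
  FAFSA on file: no → false
  credits completed between 122 and 153: 4 in [122, 153] is false
  renewal applicant: no → false
  declared major ∈ {biology, engineering, nursing}: biology is in the set → true
  leadership role held: no → false
  household dependents ≥ 1: 8 ≥ 1 is true
  expected family contribution > 58653 USD: 40637 > 58653 is false
  GPA ≥ 2.57: 3.36 ≥ 2.57 is true
  declared major ∈ {biology, engineering, history, nursing}: biology is in the set → true
  household dependents < 0: 8 < 0 is false
Combine:
[1.4] true OR true = true
[1] true OR true OR true OR true = true
[2.1.2.1] false → false (antecedent false ⇒ implication holds) = true
[2.1.2] NOT true = false
[2.1] true → false = false
[2.2.2.1] true OR false = true
[2.2.2] NOT true = false
[2.2] false OR false = false
[2] false → false (antecedent false ⇒ implication holds) = true
[3.1.1] true OR true OR false = true
[3.1.2] true AND true AND false = false
[3.1] true AND false = false
[3] NOT false = true
[root] true AND true AND true = true
Overall: true → awarded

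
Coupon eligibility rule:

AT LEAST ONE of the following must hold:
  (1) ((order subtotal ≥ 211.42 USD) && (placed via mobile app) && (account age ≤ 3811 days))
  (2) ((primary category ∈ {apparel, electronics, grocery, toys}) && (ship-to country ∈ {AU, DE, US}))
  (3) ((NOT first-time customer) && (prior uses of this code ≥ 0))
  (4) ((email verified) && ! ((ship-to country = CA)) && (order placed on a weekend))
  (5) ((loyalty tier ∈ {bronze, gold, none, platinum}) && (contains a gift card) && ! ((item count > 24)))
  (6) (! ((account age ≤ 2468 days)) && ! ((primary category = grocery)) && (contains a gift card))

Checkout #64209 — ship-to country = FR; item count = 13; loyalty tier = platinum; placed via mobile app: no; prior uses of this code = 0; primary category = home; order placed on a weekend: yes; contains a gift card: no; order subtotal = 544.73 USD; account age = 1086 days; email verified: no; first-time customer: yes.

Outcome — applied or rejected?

Atomic conditions:
  order subtotal ≥ 211.42 USD: 544.73 ≥ 211.42 is true
  placed via mobile app: no → false
  account age ≤ 3811 days: 1086 ≤ 3811 is true
  primary category ∈ {apparel, electronics, grocery, toys}: home is not in the set → false
  ship-to country ∈ {AU, DE, US}: FR is not in the set → false
  NOT first-time customer: yes → false
  prior uses of this code ≥ 0: 0 ≥ 0 is true
  email verified: no → false
  ship-to country = CA: FR == CA is false
  order placed on a weekend: yes → true
  loyalty tier ∈ {bronze, gold, none, platinum}: platinum is in the set → true
  contains a gift card: no → false
  item count > 24: 13 > 24 is false
  account age ≤ 2468 days: 1086 ≤ 2468 is true
  primary category = grocery: home == grocery is false
Combine:
[1] true AND false AND true = false
[2] false AND false = false
[3] false AND true = false
[4.2] NOT false = true
[4] false AND true AND true = false
[5.3] NOT false = true
[5] true AND false AND true = false
[6.1] NOT true = false
[6.2] NOT false = true
[6] false AND true AND false = false
[root] false OR false OR false OR false OR false OR false = false
Overall: false → rejected

Rejected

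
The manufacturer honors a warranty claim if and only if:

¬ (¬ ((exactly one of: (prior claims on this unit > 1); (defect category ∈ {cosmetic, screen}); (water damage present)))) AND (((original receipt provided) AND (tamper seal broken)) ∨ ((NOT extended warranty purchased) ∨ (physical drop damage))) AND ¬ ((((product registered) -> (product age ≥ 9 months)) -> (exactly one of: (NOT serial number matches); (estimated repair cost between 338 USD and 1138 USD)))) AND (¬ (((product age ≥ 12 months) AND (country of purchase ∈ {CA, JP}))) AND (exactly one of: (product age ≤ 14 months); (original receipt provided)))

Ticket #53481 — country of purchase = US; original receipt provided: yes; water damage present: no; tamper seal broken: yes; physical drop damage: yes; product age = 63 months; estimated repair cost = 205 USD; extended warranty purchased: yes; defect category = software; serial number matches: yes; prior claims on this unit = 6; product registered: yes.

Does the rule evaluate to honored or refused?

Atomic conditions:
  prior claims on this unit > 1: 6 > 1 is true
  defect category ∈ {cosmetic, screen}: software is not in the set → false
  water damage present: no → false
  original receipt provided: yes → true
  tamper seal broken: yes → true
  NOT extended warranty purchased: yes → false
  physical drop damage: yes → true
  product registered: yes → true
  product age ≥ 9 months: 63 ≥ 9 is true
  NOT serial number matches: yes → false
  estimated repair cost between 338 USD and 1138 USD: 205 in [338, 1138] is false
  product age ≥ 12 months: 63 ≥ 12 is true
  country of purchase ∈ {CA, JP}: US is not in the set → false
  product age ≤ 14 months: 63 ≤ 14 is false
Combine:
[1.1.1] exactly-one(true, false, false) = true
[1.1] NOT true = false
[1] NOT false = true
[2.1] true AND true = true
[2.2] false OR true = true
[2] true OR true = true
[3.1.1] true → true = true
[3.1.2] exactly-one(false, false) = false
[3.1] true → false = false
[3] NOT false = true
[4.1.1] true AND false = false
[4.1] NOT false = true
[4.2] exactly-one(false, true) = true
[4] true AND true = true
[root] true AND true AND true AND true = true
Overall: true → honored

Honored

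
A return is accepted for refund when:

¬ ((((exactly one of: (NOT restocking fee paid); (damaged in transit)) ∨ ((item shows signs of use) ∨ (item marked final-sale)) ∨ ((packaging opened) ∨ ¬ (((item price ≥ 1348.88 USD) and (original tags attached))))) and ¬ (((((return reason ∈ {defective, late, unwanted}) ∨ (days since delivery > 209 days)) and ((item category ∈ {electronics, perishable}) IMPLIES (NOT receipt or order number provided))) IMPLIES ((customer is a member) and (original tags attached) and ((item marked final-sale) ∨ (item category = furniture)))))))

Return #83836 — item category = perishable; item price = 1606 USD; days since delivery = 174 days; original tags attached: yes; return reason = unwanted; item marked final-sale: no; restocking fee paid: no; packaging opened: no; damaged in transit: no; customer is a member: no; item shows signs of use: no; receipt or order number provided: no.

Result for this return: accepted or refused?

Refused

Atomic conditions:
  NOT restocking fee paid: no → true
  damaged in transit: no → false
  item shows signs of use: no → false
  item marked final-sale: no → false
  packaging opened: no → false
  item price ≥ 1348.88 USD: 1606 ≥ 1348.88 is true
  original tags attached: yes → true
  return reason ∈ {defective, late, unwanted}: unwanted is in the set → true
  days since delivery > 209 days: 174 > 209 is false
  item category ∈ {electronics, perishable}: perishable is in the set → true
  NOT receipt or order number provided: no → true
  customer is a member: no → false
  item category = furniture: perishable == furniture is false
Combine:
[1.1.1] exactly-one(true, false) = true
[1.1.2] false OR false = false
[1.1.3.2.1] true AND true = true
[1.1.3.2] NOT true = false
[1.1.3] false OR false = false
[1.1] true OR false OR false = true
[1.2.1.1.1] true OR false = true
[1.2.1.1.2] true → true = true
[1.2.1.1] true AND true = true
[1.2.1.2.3] false OR false = false
[1.2.1.2] false AND true AND false = false
[1.2.1] true → false = false
[1.2] NOT false = true
[1] true AND true = true
[root] NOT true = false
Overall: false → refused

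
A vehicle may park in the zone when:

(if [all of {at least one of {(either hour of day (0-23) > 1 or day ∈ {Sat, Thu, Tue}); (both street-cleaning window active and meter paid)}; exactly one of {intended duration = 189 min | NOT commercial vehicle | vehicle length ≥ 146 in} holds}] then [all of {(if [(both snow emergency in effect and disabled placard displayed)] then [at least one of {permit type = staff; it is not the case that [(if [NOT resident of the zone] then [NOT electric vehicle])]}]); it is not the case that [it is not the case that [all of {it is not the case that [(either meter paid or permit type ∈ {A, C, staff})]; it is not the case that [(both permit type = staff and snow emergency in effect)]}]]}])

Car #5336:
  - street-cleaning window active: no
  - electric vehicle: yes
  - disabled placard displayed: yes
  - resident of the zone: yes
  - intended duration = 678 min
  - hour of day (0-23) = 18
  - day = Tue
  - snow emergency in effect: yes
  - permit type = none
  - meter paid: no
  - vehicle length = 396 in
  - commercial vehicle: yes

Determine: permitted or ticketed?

Ticketed

Atomic conditions:
  hour of day (0-23) > 1: 18 > 1 is true
  day ∈ {Sat, Thu, Tue}: Tue is in the set → true
  street-cleaning window active: no → false
  meter paid: no → false
  intended duration = 189 min: 678 == 189 is false
  NOT commercial vehicle: yes → false
  vehicle length ≥ 146 in: 396 ≥ 146 is true
  snow emergency in effect: yes → true
  disabled placard displayed: yes → true
  permit type = staff: none == staff is false
  NOT resident of the zone: yes → false
  NOT electric vehicle: yes → false
  permit type ∈ {A, C, staff}: none is not in the set → false
Combine:
[1.1.1] true OR true = true
[1.1.2] false AND false = false
[1.1] true OR false = true
[1.2] exactly-one(false, false, true) = true
[1] true AND true = true
[2.1.1] true AND true = true
[2.1.2.2.1] false → false (antecedent false ⇒ implication holds) = true
[2.1.2.2] NOT true = false
[2.1.2] false OR false = false
[2.1] true → false = false
[2.2.1.1.1.1] false OR false = false
[2.2.1.1.1] NOT false = true
[2.2.1.1.2.1] false AND true = false
[2.2.1.1.2] NOT false = true
[2.2.1.1] true AND true = true
[2.2.1] NOT true = false
[2.2] NOT false = true
[2] false AND true = false
[root] true → false = false
Overall: false → ticketed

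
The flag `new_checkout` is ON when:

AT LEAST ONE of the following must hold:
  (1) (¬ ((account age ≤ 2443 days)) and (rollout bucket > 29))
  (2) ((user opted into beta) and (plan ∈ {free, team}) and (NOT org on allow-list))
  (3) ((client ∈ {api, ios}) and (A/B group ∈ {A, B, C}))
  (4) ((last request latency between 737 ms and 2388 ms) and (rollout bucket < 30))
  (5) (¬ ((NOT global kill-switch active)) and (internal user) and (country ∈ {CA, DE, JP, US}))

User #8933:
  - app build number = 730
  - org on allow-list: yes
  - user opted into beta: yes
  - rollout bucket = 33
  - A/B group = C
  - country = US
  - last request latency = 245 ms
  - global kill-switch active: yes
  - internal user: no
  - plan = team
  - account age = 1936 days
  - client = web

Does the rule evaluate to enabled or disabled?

Disabled

Atomic conditions:
  account age ≤ 2443 days: 1936 ≤ 2443 is true
  rollout bucket > 29: 33 > 29 is true
  user opted into beta: yes → true
  plan ∈ {free, team}: team is in the set → true
  NOT org on allow-list: yes → false
  client ∈ {api, ios}: web is not in the set → false
  A/B group ∈ {A, B, C}: C is in the set → true
  last request latency between 737 ms and 2388 ms: 245 in [737, 2388] is false
  rollout bucket < 30: 33 < 30 is false
  NOT global kill-switch active: yes → false
  internal user: no → false
  country ∈ {CA, DE, JP, US}: US is in the set → true
Combine:
[1.1] NOT true = false
[1] false AND true = false
[2] true AND true AND false = false
[3] false AND true = false
[4] false AND false = false
[5.1] NOT false = true
[5] true AND false AND true = false
[root] false OR false OR false OR false OR false = false
Overall: false → disabled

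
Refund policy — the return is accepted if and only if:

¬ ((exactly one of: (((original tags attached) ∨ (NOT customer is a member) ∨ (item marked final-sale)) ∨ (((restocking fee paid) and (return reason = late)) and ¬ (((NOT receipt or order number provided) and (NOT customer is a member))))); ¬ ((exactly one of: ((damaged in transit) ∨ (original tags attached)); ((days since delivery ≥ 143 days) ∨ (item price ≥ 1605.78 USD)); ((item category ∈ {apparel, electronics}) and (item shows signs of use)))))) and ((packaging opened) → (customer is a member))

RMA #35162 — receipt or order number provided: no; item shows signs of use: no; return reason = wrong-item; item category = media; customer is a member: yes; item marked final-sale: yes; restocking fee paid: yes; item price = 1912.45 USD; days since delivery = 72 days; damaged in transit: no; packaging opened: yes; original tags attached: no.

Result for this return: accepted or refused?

Atomic conditions:
  original tags attached: no → false
  NOT customer is a member: yes → false
  item marked final-sale: yes → true
  restocking fee paid: yes → true
  return reason = late: wrong-item == late is false
  NOT receipt or order number provided: no → true
  damaged in transit: no → false
  days since delivery ≥ 143 days: 72 ≥ 143 is false
  item price ≥ 1605.78 USD: 1912.45 ≥ 1605.78 is true
  item category ∈ {apparel, electronics}: media is not in the set → false
  item shows signs of use: no → false
  packaging opened: yes → true
  customer is a member: yes → true
Combine:
[1.1.1.1] false OR false OR true = true
[1.1.1.2.1] true AND false = false
[1.1.1.2.2.1] true AND false = false
[1.1.1.2.2] NOT false = true
[1.1.1.2] false AND true = false
[1.1.1] true OR false = true
[1.1.2.1.1] false OR false = false
[1.1.2.1.2] false OR true = true
[1.1.2.1.3] false AND false = false
[1.1.2.1] exactly-one(false, true, false) = true
[1.1.2] NOT true = false
[1.1] exactly-one(true, false) = true
[1] NOT true = false
[2] true → true = true
[root] false AND true = false
Overall: false → refused

Refused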